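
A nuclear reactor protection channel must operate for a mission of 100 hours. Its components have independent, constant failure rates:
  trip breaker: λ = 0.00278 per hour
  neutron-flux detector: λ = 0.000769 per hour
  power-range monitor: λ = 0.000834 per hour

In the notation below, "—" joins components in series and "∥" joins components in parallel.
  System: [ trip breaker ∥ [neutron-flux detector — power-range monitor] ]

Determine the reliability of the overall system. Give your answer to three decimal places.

R(trip breaker) = exp(−0.00278 × 100) = 0.75730
R(neutron-flux detector) = exp(−0.000769 × 100) = 0.92598
R(power-range monitor) = exp(−0.000834 × 100) = 0.91998
Series (neutron-flux detector and power-range monitor): 0.92598 × 0.91998 = 0.85188
Parallel (trip breaker and [0.85188]): 1 − (1 − 0.75730)(1 − 0.85188) = 0.964

0.964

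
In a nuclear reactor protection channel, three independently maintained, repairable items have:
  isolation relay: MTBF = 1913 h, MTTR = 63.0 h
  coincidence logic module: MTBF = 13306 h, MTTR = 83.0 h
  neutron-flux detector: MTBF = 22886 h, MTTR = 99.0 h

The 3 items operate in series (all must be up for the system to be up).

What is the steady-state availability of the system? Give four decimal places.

A(isolation relay) = MTBF/(MTBF+MTTR) = 1913/(1913+63.0) = 0.968117
A(coincidence logic module) = MTBF/(MTBF+MTTR) = 13306/(13306+83.0) = 0.993801
A(neutron-flux detector) = MTBF/(MTBF+MTTR) = 22886/(22886+99.0) = 0.995693
Series availability: 0.968117 × 0.993801 × 0.995693 = 0.9580

0.9580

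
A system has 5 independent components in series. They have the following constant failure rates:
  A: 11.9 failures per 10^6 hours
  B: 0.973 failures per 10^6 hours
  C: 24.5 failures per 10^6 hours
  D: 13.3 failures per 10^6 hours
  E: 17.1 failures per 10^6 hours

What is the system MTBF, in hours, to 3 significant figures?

14800

Series of exponential components: λ_sys = Σ λ_i
λ_sys = 0.0000119 + 0.000000973 + 0.0000245 + 0.0000133 + 0.0000171 = 6.7773e-05 /h
MTBF = 1 / λ_sys = 14800 h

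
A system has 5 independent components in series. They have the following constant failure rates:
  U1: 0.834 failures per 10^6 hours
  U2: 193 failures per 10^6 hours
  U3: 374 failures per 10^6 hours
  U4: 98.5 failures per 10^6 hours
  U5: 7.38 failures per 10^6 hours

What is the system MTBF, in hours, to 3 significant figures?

Series of exponential components: λ_sys = Σ λ_i
λ_sys = 0.000000834 + 0.000193 + 0.000374 + 0.0000985 + 0.00000738 = 6.7371e-04 /h
MTBF = 1 / λ_sys = 1480 h

1480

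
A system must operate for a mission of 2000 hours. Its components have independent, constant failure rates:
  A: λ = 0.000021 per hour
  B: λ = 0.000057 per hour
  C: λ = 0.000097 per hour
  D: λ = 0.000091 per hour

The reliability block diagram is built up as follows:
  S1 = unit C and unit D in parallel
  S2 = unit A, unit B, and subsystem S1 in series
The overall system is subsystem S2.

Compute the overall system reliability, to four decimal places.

0.8305

R(A) = exp(−0.000021 × 2000) = 0.958870
R(B) = exp(−0.000057 × 2000) = 0.892258
R(C) = exp(−0.000097 × 2000) = 0.823658
R(D) = exp(−0.000091 × 2000) = 0.833601
Parallel (C and D): 1 − (1 − 0.823658)(1 − 0.833601) = 0.970657
Series (A, B, and [0.970657]): 0.958870 × 0.892258 × 0.970657 = 0.8305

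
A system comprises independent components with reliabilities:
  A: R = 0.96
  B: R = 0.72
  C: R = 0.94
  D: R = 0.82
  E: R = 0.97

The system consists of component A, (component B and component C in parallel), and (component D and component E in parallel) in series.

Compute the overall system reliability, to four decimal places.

0.9388

Parallel (B and C): 1 − (1 − 0.720000)(1 − 0.940000) = 0.983200
Parallel (D and E): 1 − (1 − 0.820000)(1 − 0.970000) = 0.994600
Series (A, [0.983200], and [0.994600]): 0.960000 × 0.983200 × 0.994600 = 0.9388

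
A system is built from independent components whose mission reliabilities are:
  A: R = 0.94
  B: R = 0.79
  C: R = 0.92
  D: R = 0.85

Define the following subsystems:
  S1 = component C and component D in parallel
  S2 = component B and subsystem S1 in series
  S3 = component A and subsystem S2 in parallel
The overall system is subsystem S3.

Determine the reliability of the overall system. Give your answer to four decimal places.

Parallel (C and D): 1 − (1 − 0.920000)(1 − 0.850000) = 0.988000
Series (B and [0.988000]): 0.790000 × 0.988000 = 0.780520
Parallel (A and [0.780520]): 1 − (1 − 0.940000)(1 − 0.780520) = 0.9868

0.9868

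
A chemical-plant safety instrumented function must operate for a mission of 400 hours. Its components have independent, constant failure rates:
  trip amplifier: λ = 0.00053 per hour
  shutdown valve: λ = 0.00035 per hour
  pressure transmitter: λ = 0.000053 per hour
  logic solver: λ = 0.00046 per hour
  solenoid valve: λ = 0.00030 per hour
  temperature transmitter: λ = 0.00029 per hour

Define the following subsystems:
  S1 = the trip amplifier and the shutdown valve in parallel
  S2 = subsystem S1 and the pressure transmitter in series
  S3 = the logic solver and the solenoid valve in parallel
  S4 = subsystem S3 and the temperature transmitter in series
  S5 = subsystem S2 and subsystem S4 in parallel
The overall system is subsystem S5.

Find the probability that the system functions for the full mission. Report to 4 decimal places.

R(trip amplifier) = exp(−0.00053 × 400) = 0.808965
R(shutdown valve) = exp(−0.00035 × 400) = 0.869358
R(pressure transmitter) = exp(−0.000053 × 400) = 0.979023
R(logic solver) = exp(−0.00046 × 400) = 0.831936
R(solenoid valve) = exp(−0.00030 × 400) = 0.886920
R(temperature transmitter) = exp(−0.00029 × 400) = 0.890475
Parallel (trip amplifier and shutdown valve): 1 − (1 − 0.808965)(1 − 0.869358) = 0.975043
Series ([0.975043] and pressure transmitter): 0.975043 × 0.979023 = 0.954590
Parallel (logic solver and solenoid valve): 1 − (1 − 0.831936)(1 − 0.886920) = 0.980995
Series ([0.980995] and temperature transmitter): 0.980995 × 0.890475 = 0.873552
Parallel ([0.954590] and [0.873552]): 1 − (1 − 0.954590)(1 − 0.873552) = 0.9943

0.9943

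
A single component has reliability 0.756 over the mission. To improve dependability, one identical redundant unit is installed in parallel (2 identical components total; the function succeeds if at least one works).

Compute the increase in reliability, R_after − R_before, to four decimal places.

0.1845

R_before = 0.756
R_after = 1 − (1 − 0.756)^2 = 0.9405
ΔR = 0.9405 − 0.756 = 0.1845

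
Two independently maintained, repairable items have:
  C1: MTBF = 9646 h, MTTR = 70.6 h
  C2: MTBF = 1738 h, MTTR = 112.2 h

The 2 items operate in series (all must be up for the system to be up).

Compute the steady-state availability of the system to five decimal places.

0.93253

A(C1) = MTBF/(MTBF+MTTR) = 9646/(9646+70.6) = 0.992734
A(C2) = MTBF/(MTBF+MTTR) = 1738/(1738+112.2) = 0.939358
Series availability: 0.992734 × 0.939358 = 0.93253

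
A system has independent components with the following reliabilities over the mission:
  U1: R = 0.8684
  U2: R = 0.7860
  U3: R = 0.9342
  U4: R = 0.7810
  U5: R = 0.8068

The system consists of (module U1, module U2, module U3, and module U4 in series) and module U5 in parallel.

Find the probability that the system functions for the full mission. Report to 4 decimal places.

0.9030

Series (U1, U2, U3, and U4): 0.868400 × 0.786000 × 0.934200 × 0.781000 = 0.498004
Parallel ([0.498004] and U5): 1 − (1 − 0.498004)(1 − 0.806800) = 0.9030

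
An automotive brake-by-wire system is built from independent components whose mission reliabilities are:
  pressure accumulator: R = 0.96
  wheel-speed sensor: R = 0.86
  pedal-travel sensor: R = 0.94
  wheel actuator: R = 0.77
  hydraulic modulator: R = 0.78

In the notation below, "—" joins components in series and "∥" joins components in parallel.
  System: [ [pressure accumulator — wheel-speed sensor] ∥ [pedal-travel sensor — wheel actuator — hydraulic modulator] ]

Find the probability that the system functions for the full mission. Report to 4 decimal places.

0.9241

Series (pressure accumulator and wheel-speed sensor): 0.960000 × 0.860000 = 0.825600
Series (pedal-travel sensor, wheel actuator, and hydraulic modulator): 0.940000 × 0.770000 × 0.780000 = 0.564564
Parallel ([0.825600] and [0.564564]): 1 − (1 − 0.825600)(1 − 0.564564) = 0.9241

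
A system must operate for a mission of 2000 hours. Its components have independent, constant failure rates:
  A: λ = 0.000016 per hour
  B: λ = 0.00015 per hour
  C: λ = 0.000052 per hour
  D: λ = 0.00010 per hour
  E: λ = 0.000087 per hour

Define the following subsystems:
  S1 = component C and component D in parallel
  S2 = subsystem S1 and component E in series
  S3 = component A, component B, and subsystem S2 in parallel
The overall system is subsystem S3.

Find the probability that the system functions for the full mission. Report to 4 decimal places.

0.9986

R(A) = exp(−0.000016 × 2000) = 0.968507
R(B) = exp(−0.00015 × 2000) = 0.740818
R(C) = exp(−0.000052 × 2000) = 0.901225
R(D) = exp(−0.00010 × 2000) = 0.818731
R(E) = exp(−0.000087 × 2000) = 0.840297
Parallel (C and D): 1 − (1 − 0.901225)(1 − 0.818731) = 0.982095
Series ([0.982095] and E): 0.982095 × 0.840297 = 0.825251
Parallel (A, B, and [0.825251]): 1 − (1 − 0.968507)(1 − 0.740818)(1 − 0.825251) = 0.9986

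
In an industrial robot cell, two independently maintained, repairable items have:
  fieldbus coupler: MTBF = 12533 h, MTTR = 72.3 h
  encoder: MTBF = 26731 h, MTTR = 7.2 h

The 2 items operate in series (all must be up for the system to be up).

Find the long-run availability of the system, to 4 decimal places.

0.9940

A(fieldbus coupler) = MTBF/(MTBF+MTTR) = 12533/(12533+72.3) = 0.994264
A(encoder) = MTBF/(MTBF+MTTR) = 26731/(26731+7.2) = 0.999731
Series availability: 0.994264 × 0.999731 = 0.9940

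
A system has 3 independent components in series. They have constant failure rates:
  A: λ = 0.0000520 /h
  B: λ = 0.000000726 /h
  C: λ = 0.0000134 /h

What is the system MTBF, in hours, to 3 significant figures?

15100

Series of exponential components: λ_sys = Σ λ_i
λ_sys = 0.0000520 + 0.000000726 + 0.0000134 = 6.6126e-05 /h
MTBF = 1 / λ_sys = 15100 h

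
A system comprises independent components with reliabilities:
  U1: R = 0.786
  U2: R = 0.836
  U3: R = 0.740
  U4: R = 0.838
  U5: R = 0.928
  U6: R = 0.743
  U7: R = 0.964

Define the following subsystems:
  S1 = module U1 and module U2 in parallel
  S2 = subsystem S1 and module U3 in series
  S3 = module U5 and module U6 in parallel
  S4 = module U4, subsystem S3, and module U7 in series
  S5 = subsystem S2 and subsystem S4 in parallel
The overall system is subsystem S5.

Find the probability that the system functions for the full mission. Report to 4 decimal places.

Parallel (U1 and U2): 1 − (1 − 0.786000)(1 − 0.836000) = 0.964904
Series ([0.964904] and U3): 0.964904 × 0.740000 = 0.714029
Parallel (U5 and U6): 1 − (1 − 0.928000)(1 − 0.743000) = 0.981496
Series (U4, [0.981496], and U7): 0.838000 × 0.981496 × 0.964000 = 0.792884
Parallel ([0.714029] and [0.792884]): 1 − (1 − 0.714029)(1 − 0.792884) = 0.9408

0.9408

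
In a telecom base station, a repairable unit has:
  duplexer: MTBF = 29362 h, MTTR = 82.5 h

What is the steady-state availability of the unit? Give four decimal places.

A(duplexer) = MTBF/(MTBF+MTTR) = 29362/(29362+82.5) = 0.9972

0.9972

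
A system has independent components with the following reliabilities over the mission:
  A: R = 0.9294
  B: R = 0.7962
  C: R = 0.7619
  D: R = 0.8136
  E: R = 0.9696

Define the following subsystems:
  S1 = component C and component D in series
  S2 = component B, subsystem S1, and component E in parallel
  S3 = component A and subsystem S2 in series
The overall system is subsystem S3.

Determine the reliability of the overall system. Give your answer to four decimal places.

0.9272

Series (C and D): 0.761900 × 0.813600 = 0.619882
Parallel (B, [0.619882], and E): 1 − (1 − 0.796200)(1 − 0.619882)(1 − 0.969600) = 0.997645
Series (A and [0.997645]): 0.929400 × 0.997645 = 0.9272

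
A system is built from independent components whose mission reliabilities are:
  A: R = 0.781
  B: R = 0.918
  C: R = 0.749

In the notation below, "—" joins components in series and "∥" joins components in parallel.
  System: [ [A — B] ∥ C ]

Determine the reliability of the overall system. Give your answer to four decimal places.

Series (A and B): 0.781000 × 0.918000 = 0.716958
Parallel ([0.716958] and C): 1 − (1 − 0.716958)(1 − 0.749000) = 0.9290

0.9290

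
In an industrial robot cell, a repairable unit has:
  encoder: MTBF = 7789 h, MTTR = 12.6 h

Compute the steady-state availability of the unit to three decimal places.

A(encoder) = MTBF/(MTBF+MTTR) = 7789/(7789+12.6) = 0.998

0.998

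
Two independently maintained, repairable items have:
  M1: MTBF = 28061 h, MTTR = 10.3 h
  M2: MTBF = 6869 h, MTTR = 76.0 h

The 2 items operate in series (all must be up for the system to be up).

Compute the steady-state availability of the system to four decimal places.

0.9887

A(M1) = MTBF/(MTBF+MTTR) = 28061/(28061+10.3) = 0.999633
A(M2) = MTBF/(MTBF+MTTR) = 6869/(6869+76.0) = 0.989057
Series availability: 0.999633 × 0.989057 = 0.9887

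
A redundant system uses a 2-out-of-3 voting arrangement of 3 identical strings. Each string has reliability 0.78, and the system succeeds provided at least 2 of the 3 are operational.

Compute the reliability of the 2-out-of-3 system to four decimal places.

0.8761

R = Σ_{i=2}^{3} C(3,i) p^i (1−p)^{3−i} with p = 0.78
C(3,2)·0.78^2·0.22^1 = 0.401544
C(3,3)·0.78^3·0.22^0 = 0.474552
Sum = 0.8761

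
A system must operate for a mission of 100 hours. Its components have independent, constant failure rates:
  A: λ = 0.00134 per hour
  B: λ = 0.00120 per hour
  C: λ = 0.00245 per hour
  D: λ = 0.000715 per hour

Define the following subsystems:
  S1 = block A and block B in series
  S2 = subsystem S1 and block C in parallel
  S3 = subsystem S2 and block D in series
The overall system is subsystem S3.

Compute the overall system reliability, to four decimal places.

R(A) = exp(−0.00134 × 100) = 0.874590
R(B) = exp(−0.00120 × 100) = 0.886920
R(C) = exp(−0.00245 × 100) = 0.782705
R(D) = exp(−0.000715 × 100) = 0.930996
Series (A and B): 0.874590 × 0.886920 = 0.775691
Parallel ([0.775691] and C): 1 − (1 − 0.775691)(1 − 0.782705) = 0.951259
Series ([0.951259] and D): 0.951259 × 0.930996 = 0.8856

0.8856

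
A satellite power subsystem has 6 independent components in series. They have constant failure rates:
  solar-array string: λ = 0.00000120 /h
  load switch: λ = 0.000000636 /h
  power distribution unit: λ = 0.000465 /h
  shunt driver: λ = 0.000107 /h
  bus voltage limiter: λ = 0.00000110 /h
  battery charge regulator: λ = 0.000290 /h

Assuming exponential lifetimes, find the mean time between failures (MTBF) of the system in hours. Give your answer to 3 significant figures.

1160

Series of exponential components: λ_sys = Σ λ_i
λ_sys = 0.00000120 + 0.000000636 + 0.000465 + 0.000107 + 0.00000110 + 0.000290 = 8.6494e-04 /h
MTBF = 1 / λ_sys = 1160 h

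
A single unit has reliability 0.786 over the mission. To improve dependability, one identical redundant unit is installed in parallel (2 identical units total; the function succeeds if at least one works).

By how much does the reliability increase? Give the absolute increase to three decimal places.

R_before = 0.786
R_after = 1 − (1 − 0.786)^2 = 0.954
ΔR = 0.954 − 0.786 = 0.168

0.168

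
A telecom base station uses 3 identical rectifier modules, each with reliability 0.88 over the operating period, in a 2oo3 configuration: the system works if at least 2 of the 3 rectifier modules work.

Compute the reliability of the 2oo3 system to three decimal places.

R = Σ_{i=2}^{3} C(3,i) p^i (1−p)^{3−i} with p = 0.88
C(3,2)·0.88^2·0.12^1 = 0.27878
C(3,3)·0.88^3·0.12^0 = 0.68147
Sum = 0.960

0.960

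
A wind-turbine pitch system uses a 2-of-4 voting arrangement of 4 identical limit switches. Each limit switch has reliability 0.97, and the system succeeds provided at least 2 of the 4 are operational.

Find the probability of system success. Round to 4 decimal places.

R = Σ_{i=2}^{4} C(4,i) p^i (1−p)^{4−i} with p = 0.97
C(4,2)·0.97^2·0.03^2 = 0.005081
C(4,3)·0.97^3·0.03^1 = 0.109521
C(4,4)·0.97^4·0.03^0 = 0.885293
Sum = 0.9999

0.9999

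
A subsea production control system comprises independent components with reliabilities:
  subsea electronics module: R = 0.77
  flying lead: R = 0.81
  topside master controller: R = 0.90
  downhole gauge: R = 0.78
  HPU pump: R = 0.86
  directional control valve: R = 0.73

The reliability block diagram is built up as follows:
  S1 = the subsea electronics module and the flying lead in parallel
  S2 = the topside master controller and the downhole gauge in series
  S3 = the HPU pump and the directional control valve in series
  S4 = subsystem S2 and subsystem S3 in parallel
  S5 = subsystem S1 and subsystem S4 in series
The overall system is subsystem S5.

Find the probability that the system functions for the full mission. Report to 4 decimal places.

0.8502

Parallel (subsea electronics module and flying lead): 1 − (1 − 0.770000)(1 − 0.810000) = 0.956300
Series (topside master controller and downhole gauge): 0.900000 × 0.780000 = 0.702000
Series (HPU pump and directional control valve): 0.860000 × 0.730000 = 0.627800
Parallel ([0.702000] and [0.627800]): 1 − (1 − 0.702000)(1 − 0.627800) = 0.889084
Series ([0.956300] and [0.889084]): 0.956300 × 0.889084 = 0.8502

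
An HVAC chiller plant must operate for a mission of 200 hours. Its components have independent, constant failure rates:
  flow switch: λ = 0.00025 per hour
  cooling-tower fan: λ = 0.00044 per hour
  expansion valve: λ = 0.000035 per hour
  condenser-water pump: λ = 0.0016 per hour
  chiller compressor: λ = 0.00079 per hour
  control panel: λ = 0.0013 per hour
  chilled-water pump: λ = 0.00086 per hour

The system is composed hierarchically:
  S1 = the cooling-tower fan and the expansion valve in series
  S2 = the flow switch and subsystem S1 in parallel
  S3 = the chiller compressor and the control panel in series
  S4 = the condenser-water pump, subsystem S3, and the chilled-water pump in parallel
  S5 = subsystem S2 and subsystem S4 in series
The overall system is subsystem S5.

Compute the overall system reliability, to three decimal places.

R(flow switch) = exp(−0.00025 × 200) = 0.95123
R(cooling-tower fan) = exp(−0.00044 × 200) = 0.91576
R(expansion valve) = exp(−0.000035 × 200) = 0.99302
R(condenser-water pump) = exp(−0.0016 × 200) = 0.72615
R(chiller compressor) = exp(−0.00079 × 200) = 0.85385
R(control panel) = exp(−0.0013 × 200) = 0.77105
R(chilled-water pump) = exp(−0.00086 × 200) = 0.84198
Series (cooling-tower fan and expansion valve): 0.91576 × 0.99302 = 0.90937
Parallel (flow switch and [0.90937]): 1 − (1 − 0.95123)(1 − 0.90937) = 0.99558
Series (chiller compressor and control panel): 0.85385 × 0.77105 = 0.65836
Parallel (condenser-water pump, [0.65836], and chilled-water pump): 1 − (1 − 0.72615)(1 − 0.65836)(1 − 0.84198) = 0.98522
Series ([0.99558] and [0.98522]): 0.99558 × 0.98522 = 0.981

0.981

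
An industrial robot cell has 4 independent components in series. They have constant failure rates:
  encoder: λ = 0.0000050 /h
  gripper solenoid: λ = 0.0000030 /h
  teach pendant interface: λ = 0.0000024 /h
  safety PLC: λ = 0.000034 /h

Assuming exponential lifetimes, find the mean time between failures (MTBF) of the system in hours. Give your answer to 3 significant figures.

22500

Series of exponential components: λ_sys = Σ λ_i
λ_sys = 0.0000050 + 0.0000030 + 0.0000024 + 0.000034 = 4.4400e-05 /h
MTBF = 1 / λ_sys = 22500 h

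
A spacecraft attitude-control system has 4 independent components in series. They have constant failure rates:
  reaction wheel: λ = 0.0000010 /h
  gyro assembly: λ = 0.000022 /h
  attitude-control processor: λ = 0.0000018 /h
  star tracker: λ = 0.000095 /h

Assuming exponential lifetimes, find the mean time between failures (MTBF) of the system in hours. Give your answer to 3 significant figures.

Series of exponential components: λ_sys = Σ λ_i
λ_sys = 0.0000010 + 0.000022 + 0.0000018 + 0.000095 = 1.1980e-04 /h
MTBF = 1 / λ_sys = 8350 h

8350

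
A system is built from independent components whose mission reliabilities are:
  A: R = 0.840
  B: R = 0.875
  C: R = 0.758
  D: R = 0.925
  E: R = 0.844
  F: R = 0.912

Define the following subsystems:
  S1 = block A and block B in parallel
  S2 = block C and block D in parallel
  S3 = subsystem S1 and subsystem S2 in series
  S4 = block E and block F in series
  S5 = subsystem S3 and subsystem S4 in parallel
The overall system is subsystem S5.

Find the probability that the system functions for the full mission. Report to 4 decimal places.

0.9913

Parallel (A and B): 1 − (1 − 0.840000)(1 − 0.875000) = 0.980000
Parallel (C and D): 1 − (1 − 0.758000)(1 − 0.925000) = 0.981850
Series ([0.980000] and [0.981850]): 0.980000 × 0.981850 = 0.962213
Series (E and F): 0.844000 × 0.912000 = 0.769728
Parallel ([0.962213] and [0.769728]): 1 − (1 − 0.962213)(1 − 0.769728) = 0.9913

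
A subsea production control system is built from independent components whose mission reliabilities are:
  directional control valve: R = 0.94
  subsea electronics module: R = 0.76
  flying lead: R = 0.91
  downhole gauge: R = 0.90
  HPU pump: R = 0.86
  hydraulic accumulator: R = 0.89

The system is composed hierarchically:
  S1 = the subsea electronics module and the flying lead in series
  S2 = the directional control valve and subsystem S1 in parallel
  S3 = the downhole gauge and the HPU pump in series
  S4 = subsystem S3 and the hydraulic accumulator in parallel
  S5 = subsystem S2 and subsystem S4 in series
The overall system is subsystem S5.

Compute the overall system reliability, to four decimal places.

Series (subsea electronics module and flying lead): 0.760000 × 0.910000 = 0.691600
Parallel (directional control valve and [0.691600]): 1 − (1 − 0.940000)(1 − 0.691600) = 0.981496
Series (downhole gauge and HPU pump): 0.900000 × 0.860000 = 0.774000
Parallel ([0.774000] and hydraulic accumulator): 1 − (1 − 0.774000)(1 − 0.890000) = 0.975140
Series ([0.981496] and [0.975140]): 0.981496 × 0.975140 = 0.9571

0.9571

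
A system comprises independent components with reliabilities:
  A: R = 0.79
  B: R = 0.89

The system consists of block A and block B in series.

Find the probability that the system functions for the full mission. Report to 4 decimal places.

0.7031

Series (A and B): 0.790000 × 0.890000 = 0.7031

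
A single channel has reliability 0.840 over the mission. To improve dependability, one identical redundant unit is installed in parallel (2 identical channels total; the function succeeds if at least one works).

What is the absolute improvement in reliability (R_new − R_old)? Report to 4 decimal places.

0.1344

R_before = 0.840
R_after = 1 − (1 − 0.840)^2 = 0.9744
ΔR = 0.9744 − 0.840 = 0.1344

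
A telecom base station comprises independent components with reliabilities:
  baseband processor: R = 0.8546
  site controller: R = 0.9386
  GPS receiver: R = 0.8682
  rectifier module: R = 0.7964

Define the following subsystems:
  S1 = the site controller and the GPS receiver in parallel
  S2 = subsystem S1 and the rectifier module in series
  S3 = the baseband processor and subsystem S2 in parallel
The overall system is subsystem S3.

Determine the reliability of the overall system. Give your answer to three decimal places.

0.969

Parallel (site controller and GPS receiver): 1 − (1 − 0.93860)(1 − 0.86820) = 0.99191
Series ([0.99191] and rectifier module): 0.99191 × 0.79640 = 0.78996
Parallel (baseband processor and [0.78996]): 1 − (1 − 0.85460)(1 − 0.78996) = 0.969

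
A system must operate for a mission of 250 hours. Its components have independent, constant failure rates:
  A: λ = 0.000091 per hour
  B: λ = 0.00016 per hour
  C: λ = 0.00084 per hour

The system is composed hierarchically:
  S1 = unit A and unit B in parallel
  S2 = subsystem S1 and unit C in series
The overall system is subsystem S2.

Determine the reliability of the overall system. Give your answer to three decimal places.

0.810

R(A) = exp(−0.000091 × 250) = 0.97751
R(B) = exp(−0.00016 × 250) = 0.96079
R(C) = exp(−0.00084 × 250) = 0.81058
Parallel (A and B): 1 − (1 − 0.97751)(1 − 0.96079) = 0.99912
Series ([0.99912] and C): 0.99912 × 0.81058 = 0.810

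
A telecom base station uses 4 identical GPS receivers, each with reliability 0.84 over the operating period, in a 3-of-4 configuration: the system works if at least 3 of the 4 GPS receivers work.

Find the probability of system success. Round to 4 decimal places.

R = Σ_{i=3}^{4} C(4,i) p^i (1−p)^{4−i} with p = 0.84
C(4,3)·0.84^3·0.16^1 = 0.379331
C(4,4)·0.84^4·0.16^0 = 0.497871
Sum = 0.8772

0.8772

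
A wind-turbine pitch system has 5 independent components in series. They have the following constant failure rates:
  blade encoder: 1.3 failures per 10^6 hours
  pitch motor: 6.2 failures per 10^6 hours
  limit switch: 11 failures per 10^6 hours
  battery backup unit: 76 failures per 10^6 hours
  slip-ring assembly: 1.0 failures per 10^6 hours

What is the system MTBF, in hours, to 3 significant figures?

10500

Series of exponential components: λ_sys = Σ λ_i
λ_sys = 0.0000013 + 0.0000062 + 0.000011 + 0.000076 + 0.0000010 = 9.5500e-05 /h
MTBF = 1 / λ_sys = 10500 h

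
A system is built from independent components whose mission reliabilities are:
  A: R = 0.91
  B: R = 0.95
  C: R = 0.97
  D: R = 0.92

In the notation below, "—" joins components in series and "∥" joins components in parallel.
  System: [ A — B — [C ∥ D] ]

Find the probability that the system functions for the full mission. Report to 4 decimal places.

Parallel (C and D): 1 − (1 − 0.970000)(1 − 0.920000) = 0.997600
Series (A, B, and [0.997600]): 0.910000 × 0.950000 × 0.997600 = 0.8624

0.8624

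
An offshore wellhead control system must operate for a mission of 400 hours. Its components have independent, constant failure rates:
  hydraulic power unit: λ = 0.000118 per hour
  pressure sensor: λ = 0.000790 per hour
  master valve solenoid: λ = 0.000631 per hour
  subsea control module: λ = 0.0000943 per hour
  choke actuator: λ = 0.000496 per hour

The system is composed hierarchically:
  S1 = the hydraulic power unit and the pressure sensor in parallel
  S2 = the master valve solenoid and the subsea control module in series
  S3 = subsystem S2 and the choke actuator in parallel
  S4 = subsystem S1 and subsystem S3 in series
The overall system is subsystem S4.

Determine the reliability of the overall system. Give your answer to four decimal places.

R(hydraulic power unit) = exp(−0.000118 × 400) = 0.953897
R(pressure sensor) = exp(−0.000790 × 400) = 0.729059
R(master valve solenoid) = exp(−0.000631 × 400) = 0.776934
R(subsea control module) = exp(−0.0000943 × 400) = 0.962983
R(choke actuator) = exp(−0.000496 × 400) = 0.820042
Parallel (hydraulic power unit and pressure sensor): 1 − (1 − 0.953897)(1 − 0.729059) = 0.987509
Series (master valve solenoid and subsea control module): 0.776934 × 0.962983 = 0.748174
Parallel ([0.748174] and choke actuator): 1 − (1 − 0.748174)(1 − 0.820042) = 0.954682
Series ([0.987509] and [0.954682]): 0.987509 × 0.954682 = 0.9428

0.9428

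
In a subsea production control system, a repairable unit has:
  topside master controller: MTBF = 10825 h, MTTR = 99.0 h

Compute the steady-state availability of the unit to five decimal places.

A(topside master controller) = MTBF/(MTBF+MTTR) = 10825/(10825+99.0) = 0.99094

0.99094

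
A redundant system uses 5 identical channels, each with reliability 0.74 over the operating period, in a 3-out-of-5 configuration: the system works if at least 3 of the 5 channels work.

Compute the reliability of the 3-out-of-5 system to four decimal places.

0.8857

R = Σ_{i=3}^{5} C(5,i) p^i (1−p)^{5−i} with p = 0.74
C(5,3)·0.74^3·0.26^2 = 0.273931
C(5,4)·0.74^4·0.26^1 = 0.389825
C(5,5)·0.74^5·0.26^0 = 0.221901
Sum = 0.8857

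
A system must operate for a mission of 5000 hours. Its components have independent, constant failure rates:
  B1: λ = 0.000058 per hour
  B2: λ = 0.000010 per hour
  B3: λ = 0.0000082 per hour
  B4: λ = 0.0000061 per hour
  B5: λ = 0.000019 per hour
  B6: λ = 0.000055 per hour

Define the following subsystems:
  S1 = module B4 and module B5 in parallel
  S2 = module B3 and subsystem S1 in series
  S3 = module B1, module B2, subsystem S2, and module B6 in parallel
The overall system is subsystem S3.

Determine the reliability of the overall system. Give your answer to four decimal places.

R(B1) = exp(−0.000058 × 5000) = 0.748264
R(B2) = exp(−0.000010 × 5000) = 0.951229
R(B3) = exp(−0.0000082 × 5000) = 0.959829
R(B4) = exp(−0.0000061 × 5000) = 0.969960
R(B5) = exp(−0.000019 × 5000) = 0.909373
R(B6) = exp(−0.000055 × 5000) = 0.759572
Parallel (B4 and B5): 1 − (1 − 0.969960)(1 − 0.909373) = 0.997278
Series (B3 and [0.997278]): 0.959829 × 0.997278 = 0.957216
Parallel (B1, B2, [0.957216], and B6): 1 − (1 − 0.748264)(1 − 0.951229)(1 − 0.957216)(1 − 0.759572) = 0.9999

0.9999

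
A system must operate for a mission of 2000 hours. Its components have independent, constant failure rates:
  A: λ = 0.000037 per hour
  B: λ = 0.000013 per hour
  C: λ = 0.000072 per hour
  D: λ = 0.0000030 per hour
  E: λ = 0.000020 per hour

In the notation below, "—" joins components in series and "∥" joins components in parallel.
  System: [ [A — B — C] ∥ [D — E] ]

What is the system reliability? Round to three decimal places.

0.990

R(A) = exp(−0.000037 × 2000) = 0.92867
R(B) = exp(−0.000013 × 2000) = 0.97434
R(C) = exp(−0.000072 × 2000) = 0.86589
R(D) = exp(−0.0000030 × 2000) = 0.99402
R(E) = exp(−0.000020 × 2000) = 0.96079
Series (A, B, and C): 0.92867 × 0.97434 × 0.86589 = 0.78349
Series (D and E): 0.99402 × 0.96079 = 0.95504
Parallel ([0.78349] and [0.95504]): 1 − (1 − 0.78349)(1 − 0.95504) = 0.990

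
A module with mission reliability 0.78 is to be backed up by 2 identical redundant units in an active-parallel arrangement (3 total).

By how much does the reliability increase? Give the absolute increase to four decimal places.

R_before = 0.78
R_after = 1 − (1 − 0.78)^3 = 0.9894
ΔR = 0.9894 − 0.78 = 0.2094

0.2094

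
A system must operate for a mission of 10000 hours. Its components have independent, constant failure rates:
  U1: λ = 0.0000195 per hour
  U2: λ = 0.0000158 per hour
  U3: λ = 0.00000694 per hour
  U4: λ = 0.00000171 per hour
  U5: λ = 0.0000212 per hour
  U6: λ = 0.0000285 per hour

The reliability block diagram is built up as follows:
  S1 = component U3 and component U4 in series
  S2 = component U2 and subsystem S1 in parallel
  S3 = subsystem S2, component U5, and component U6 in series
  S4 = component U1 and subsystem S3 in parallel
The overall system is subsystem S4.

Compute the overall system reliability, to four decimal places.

0.9293

R(U1) = exp(−0.0000195 × 10000) = 0.822835
R(U2) = exp(−0.0000158 × 10000) = 0.853850
R(U3) = exp(−0.00000694 × 10000) = 0.932953
R(U4) = exp(−0.00000171 × 10000) = 0.983045
R(U5) = exp(−0.0000212 × 10000) = 0.808965
R(U6) = exp(−0.0000285 × 10000) = 0.752014
Series (U3 and U4): 0.932953 × 0.983045 = 0.917135
Parallel (U2 and [0.917135]): 1 − (1 − 0.853850)(1 − 0.917135) = 0.987889
Series ([0.987889], U5, and U6): 0.987889 × 0.808965 × 0.752014 = 0.600985
Parallel (U1 and [0.600985]): 1 − (1 − 0.822835)(1 − 0.600985) = 0.9293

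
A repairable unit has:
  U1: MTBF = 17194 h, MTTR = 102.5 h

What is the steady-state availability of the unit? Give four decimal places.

A(U1) = MTBF/(MTBF+MTTR) = 17194/(17194+102.5) = 0.9941

0.9941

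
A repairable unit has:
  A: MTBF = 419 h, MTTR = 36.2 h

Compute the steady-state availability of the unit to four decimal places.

A(A) = MTBF/(MTBF+MTTR) = 419/(419+36.2) = 0.9205

0.9205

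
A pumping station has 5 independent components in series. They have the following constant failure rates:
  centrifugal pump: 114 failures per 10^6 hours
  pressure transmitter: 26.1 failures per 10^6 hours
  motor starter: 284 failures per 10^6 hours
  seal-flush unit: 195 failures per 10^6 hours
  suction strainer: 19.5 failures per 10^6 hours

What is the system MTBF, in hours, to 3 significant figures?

Series of exponential components: λ_sys = Σ λ_i
λ_sys = 0.000114 + 0.0000261 + 0.000284 + 0.000195 + 0.0000195 = 6.3860e-04 /h
MTBF = 1 / λ_sys = 1570 h

1570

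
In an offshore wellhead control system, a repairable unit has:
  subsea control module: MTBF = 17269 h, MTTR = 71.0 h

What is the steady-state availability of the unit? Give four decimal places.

0.9959

A(subsea control module) = MTBF/(MTBF+MTTR) = 17269/(17269+71.0) = 0.9959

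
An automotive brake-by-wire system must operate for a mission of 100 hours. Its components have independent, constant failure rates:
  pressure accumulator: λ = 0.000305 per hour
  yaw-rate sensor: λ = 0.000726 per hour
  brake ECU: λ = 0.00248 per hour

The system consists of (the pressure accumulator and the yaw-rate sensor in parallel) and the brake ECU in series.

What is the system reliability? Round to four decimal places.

R(pressure accumulator) = exp(−0.000305 × 100) = 0.969960
R(yaw-rate sensor) = exp(−0.000726 × 100) = 0.929973
R(brake ECU) = exp(−0.00248 × 100) = 0.780360
Parallel (pressure accumulator and yaw-rate sensor): 1 − (1 − 0.969960)(1 − 0.929973) = 0.997896
Series ([0.997896] and brake ECU): 0.997896 × 0.780360 = 0.7787

0.7787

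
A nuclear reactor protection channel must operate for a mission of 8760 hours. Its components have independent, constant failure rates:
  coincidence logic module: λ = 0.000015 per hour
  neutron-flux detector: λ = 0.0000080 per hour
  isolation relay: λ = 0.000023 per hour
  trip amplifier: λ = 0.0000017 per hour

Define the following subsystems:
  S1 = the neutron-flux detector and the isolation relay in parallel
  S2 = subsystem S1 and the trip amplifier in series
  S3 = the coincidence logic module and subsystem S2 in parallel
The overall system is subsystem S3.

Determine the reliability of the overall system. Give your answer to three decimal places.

R(coincidence logic module) = exp(−0.000015 × 8760) = 0.87687
R(neutron-flux detector) = exp(−0.0000080 × 8760) = 0.93232
R(isolation relay) = exp(−0.000023 × 8760) = 0.81752
R(trip amplifier) = exp(−0.0000017 × 8760) = 0.98522
Parallel (neutron-flux detector and isolation relay): 1 − (1 − 0.93232)(1 − 0.81752) = 0.98765
Series ([0.98765] and trip amplifier): 0.98765 × 0.98522 = 0.97305
Parallel (coincidence logic module and [0.97305]): 1 − (1 − 0.87687)(1 − 0.97305) = 0.997

0.997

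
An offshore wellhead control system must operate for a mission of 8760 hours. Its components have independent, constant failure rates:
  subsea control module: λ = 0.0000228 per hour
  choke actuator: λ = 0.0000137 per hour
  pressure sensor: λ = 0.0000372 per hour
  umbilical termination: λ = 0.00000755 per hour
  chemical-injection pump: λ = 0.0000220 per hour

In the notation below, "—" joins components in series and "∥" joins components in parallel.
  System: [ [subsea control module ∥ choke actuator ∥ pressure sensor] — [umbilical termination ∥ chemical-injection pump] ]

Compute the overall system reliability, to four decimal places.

R(subsea control module) = exp(−0.0000228 × 8760) = 0.818953
R(choke actuator) = exp(−0.0000137 × 8760) = 0.886910
R(pressure sensor) = exp(−0.0000372 × 8760) = 0.721898
R(umbilical termination) = exp(−0.00000755 × 8760) = 0.936002
R(chemical-injection pump) = exp(−0.0000220 × 8760) = 0.824713
Parallel (subsea control module, choke actuator, and pressure sensor): 1 − (1 − 0.818953)(1 − 0.886910)(1 − 0.721898) = 0.994306
Parallel (umbilical termination and chemical-injection pump): 1 − (1 − 0.936002)(1 − 0.824713) = 0.988782
Series ([0.994306] and [0.988782]): 0.994306 × 0.988782 = 0.9832

0.9832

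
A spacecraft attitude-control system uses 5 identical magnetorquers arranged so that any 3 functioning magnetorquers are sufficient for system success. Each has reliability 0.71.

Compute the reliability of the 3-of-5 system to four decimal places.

R = Σ_{i=3}^{5} C(5,i) p^i (1−p)^{5−i} with p = 0.71
C(5,3)·0.71^3·0.29^2 = 0.301003
C(5,4)·0.71^4·0.29^1 = 0.368469
C(5,5)·0.71^5·0.29^0 = 0.180423
Sum = 0.8499

0.8499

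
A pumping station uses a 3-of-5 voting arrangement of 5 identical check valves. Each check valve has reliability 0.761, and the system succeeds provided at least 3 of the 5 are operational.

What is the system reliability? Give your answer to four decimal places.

0.9077

R = Σ_{i=3}^{5} C(5,i) p^i (1−p)^{5−i} with p = 0.761
C(5,3)·0.761^3·0.239^2 = 0.251739
C(5,4)·0.761^4·0.239^1 = 0.400780
C(5,5)·0.761^5·0.239^0 = 0.255225
Sum = 0.9077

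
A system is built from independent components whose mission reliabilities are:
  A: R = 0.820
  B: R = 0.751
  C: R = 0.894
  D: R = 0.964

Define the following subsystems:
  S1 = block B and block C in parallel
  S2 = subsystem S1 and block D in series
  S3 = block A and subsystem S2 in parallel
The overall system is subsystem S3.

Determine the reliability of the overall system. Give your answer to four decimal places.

0.9889

Parallel (B and C): 1 − (1 − 0.751000)(1 − 0.894000) = 0.973606
Series ([0.973606] and D): 0.973606 × 0.964000 = 0.938556
Parallel (A and [0.938556]): 1 − (1 − 0.820000)(1 − 0.938556) = 0.9889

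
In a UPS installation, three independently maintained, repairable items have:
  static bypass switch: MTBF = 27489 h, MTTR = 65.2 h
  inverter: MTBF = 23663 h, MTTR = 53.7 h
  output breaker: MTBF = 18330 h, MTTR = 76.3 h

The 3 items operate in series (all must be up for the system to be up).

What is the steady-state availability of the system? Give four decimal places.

A(static bypass switch) = MTBF/(MTBF+MTTR) = 27489/(27489+65.2) = 0.997634
A(inverter) = MTBF/(MTBF+MTTR) = 23663/(23663+53.7) = 0.997736
A(output breaker) = MTBF/(MTBF+MTTR) = 18330/(18330+76.3) = 0.995855
Series availability: 0.997634 × 0.997736 × 0.995855 = 0.9912

0.9912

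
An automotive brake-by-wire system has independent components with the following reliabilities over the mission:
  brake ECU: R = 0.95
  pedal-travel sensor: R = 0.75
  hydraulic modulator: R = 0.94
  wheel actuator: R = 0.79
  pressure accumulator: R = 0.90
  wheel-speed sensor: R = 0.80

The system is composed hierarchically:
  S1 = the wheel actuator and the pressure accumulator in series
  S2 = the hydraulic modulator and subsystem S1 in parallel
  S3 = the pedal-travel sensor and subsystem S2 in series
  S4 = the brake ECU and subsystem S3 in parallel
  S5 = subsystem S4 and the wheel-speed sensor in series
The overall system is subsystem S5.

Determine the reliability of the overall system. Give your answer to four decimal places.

0.7895

Series (wheel actuator and pressure accumulator): 0.790000 × 0.900000 = 0.711000
Parallel (hydraulic modulator and [0.711000]): 1 − (1 − 0.940000)(1 − 0.711000) = 0.982660
Series (pedal-travel sensor and [0.982660]): 0.750000 × 0.982660 = 0.736995
Parallel (brake ECU and [0.736995]): 1 − (1 − 0.950000)(1 − 0.736995) = 0.986850
Series ([0.986850] and wheel-speed sensor): 0.986850 × 0.800000 = 0.7895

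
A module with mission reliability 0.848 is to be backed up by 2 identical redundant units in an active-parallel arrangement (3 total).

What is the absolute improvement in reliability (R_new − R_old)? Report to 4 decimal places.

0.1485

R_before = 0.848
R_after = 1 − (1 − 0.848)^3 = 0.9965
ΔR = 0.9965 − 0.848 = 0.1485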